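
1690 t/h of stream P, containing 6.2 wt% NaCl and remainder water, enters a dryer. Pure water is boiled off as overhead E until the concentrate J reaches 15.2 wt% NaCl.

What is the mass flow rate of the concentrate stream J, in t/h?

NaCl is conserved: 1690×0.062 = 104.78 t/h all reports to the concentrate.
Concentrate = 104.78/(target fraction) = 689.34 t/h.

689.3 t/h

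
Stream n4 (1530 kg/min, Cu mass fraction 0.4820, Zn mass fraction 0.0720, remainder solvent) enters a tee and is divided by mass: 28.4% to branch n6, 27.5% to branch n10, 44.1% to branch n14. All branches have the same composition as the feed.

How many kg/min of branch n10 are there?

Branch n10 flow = 0.275×1530 = 420.75 kg/min.

420.8 kg/min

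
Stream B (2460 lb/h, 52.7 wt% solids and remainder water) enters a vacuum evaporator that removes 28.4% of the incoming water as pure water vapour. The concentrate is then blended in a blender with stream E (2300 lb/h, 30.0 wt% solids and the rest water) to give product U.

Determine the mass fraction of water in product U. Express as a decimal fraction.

0.552

Vapour removed = 0.284×0.473×2460 = 330.46 lb/h; concentrate = 2129.5 lb/h.
water reaching the mixer = 833.12 (from concentrate) + 2300×0.700 = 2443.1 lb/h.
Product flow = 2129.5 + 2300 = 4429.5 lb/h; water fraction = 0.552.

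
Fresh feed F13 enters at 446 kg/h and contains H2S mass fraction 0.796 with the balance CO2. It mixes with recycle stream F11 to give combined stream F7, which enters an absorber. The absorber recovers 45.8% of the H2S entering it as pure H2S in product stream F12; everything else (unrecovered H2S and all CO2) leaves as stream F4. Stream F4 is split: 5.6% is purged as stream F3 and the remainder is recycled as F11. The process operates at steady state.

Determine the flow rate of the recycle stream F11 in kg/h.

CO2 enters only via F13 and leaves only via the purge: 446×0.204 = 0.056×(CO2 in F4), and the absorber passes all CO2, so CO2 in F7 = CO2 in F4 = 1624.7 kg/h.
H2S in F7: m_A = 446×0.796 + (1−0.056)·(1−0.458)·m_A, so m_A = 355.02/0.4884 = 726.97 kg/h.
F4 = (1−0.458)×726.97 + 1624.7 = 2018.7 kg/h.
Recycle F11 = (1−0.056)×2018.7 = 1905.7 kg/h.

1906 kg/h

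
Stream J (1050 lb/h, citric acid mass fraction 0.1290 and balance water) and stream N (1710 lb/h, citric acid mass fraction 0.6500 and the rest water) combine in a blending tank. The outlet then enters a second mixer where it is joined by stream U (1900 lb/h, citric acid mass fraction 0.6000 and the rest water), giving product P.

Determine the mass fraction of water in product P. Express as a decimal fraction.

Overall, product flow = 4660 lb/h.
water in = 1050×0.871 + 1710×0.350 + 1900×0.400 = 2273.1 lb/h.
water fraction in P = 0.4878.

0.4878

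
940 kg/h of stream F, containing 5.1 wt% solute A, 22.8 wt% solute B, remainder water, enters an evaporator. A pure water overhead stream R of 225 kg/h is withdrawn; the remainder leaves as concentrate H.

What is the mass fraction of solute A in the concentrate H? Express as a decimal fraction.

0.067

solute A is not removed: 940×0.051 = 47.94 kg/h of solute A enters H.
Concentrate = 940 − 225 = 715 kg/h.
Mass fraction = 47.94/715 = 0.067.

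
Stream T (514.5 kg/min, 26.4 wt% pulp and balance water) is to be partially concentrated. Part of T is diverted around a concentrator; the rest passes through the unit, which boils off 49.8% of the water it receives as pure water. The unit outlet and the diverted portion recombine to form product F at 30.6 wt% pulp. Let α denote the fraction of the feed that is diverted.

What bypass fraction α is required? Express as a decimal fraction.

0.626

All 514.5×0.264 = 135.83 kg/min of pulp reaches F, so F = 135.83/0.306 = 443.88 kg/min and vapour = 70.618 kg/min.
The evaporator receives (1−α)·514.5 of feed at 0.736 water and removes 0.498 of that water:
0.498×0.736×(1−α)×514.5 = 70.618
(1−α) = 70.618/188.58 = 0.3745;  α = 0.6255.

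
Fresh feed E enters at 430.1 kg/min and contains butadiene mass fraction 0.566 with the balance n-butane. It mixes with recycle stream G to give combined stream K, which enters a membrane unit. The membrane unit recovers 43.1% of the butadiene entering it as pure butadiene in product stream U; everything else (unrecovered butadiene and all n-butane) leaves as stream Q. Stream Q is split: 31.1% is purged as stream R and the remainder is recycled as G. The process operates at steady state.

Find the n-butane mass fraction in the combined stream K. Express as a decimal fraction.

n-butane enters only via E and leaves only via the purge: 430.1×0.434 = 0.311×(n-butane in Q), and the membrane unit passes all n-butane, so n-butane in K = n-butane in Q = 600.2 kg/min.
butadiene in K: m_A = 430.1×0.566 + (1−0.311)·(1−0.431)·m_A, so m_A = 243.44/0.6080 = 400.42 kg/min.
K = 400.42 + 600.2 = 1000.6 kg/min.
n-butane fraction in K = 600.2/1000.6 = 0.600.

0.600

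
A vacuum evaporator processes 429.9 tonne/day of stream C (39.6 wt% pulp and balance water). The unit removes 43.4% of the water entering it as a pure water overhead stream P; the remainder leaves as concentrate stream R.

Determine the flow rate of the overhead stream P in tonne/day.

112.7 tonne/day

water entering = 429.9×0.604 = 259.66 tonne/day; overhead removed = 0.434×259.66 = 112.69 tonne/day.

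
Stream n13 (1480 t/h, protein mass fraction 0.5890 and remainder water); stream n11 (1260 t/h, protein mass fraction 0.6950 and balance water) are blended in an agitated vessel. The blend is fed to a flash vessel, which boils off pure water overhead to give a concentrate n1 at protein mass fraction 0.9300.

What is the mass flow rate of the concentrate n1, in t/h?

1879 t/h

protein entering = 1480×0.589 + 1260×0.695 = 1747.4 t/h.
All protein reports to n1, so n1 = 1747.4/0.930 = 1878.9 t/h.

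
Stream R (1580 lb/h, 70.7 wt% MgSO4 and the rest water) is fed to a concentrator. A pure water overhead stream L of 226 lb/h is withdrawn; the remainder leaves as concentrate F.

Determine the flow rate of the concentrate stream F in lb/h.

1354 lb/h

Concentrate = 1580 − 226 = 1354 lb/h.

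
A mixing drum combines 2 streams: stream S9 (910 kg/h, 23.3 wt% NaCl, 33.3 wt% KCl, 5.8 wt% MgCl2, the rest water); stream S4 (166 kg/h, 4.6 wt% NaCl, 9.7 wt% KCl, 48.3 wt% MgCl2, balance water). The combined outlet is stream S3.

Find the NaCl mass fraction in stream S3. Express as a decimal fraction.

0.2042

Total flow out = 910 + 166 = 1076 kg/h.
NaCl in = 910×0.233 + 166×0.046 = 219.67 kg/h.
NaCl mass fraction in S3 = 219.67/1076 = 0.2042.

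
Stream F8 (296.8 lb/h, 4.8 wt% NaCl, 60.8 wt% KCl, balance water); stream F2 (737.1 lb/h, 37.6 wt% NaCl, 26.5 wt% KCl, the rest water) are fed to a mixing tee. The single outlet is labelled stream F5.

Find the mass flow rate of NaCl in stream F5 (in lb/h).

291.4 lb/h

NaCl out = NaCl in = 296.8×0.048 + 737.1×0.376 = 291.4 lb/h.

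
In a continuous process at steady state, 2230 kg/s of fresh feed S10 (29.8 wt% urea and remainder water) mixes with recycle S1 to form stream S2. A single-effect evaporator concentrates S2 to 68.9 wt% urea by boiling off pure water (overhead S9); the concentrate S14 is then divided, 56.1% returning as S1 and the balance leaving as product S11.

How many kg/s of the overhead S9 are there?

1266 kg/s

Overall urea balance (none leaves overhead): urea in fresh feed = urea in product, i.e. 2230×0.298 = (1−0.561)·S14·0.689.
S14 = 664.54/(0.689×0.439) = 2197 kg/s.
Recycle S1 = 0.561×2197 = 1232.5 kg/s.
Combined feed S2 = 2230 + 1232.5 = 3462.5 kg/s.
Overhead S9 = S2 − S14 = 3462.5 − 2197 = 1265.5 kg/s.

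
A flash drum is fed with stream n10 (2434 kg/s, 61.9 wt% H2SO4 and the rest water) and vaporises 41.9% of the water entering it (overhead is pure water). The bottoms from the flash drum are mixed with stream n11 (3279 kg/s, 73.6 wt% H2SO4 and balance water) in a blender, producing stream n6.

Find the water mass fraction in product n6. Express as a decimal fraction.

0.264

Vapour removed = 0.419×0.381×2434 = 388.56 kg/s; concentrate = 2045.4 kg/s.
water reaching the mixer = 538.79 (from concentrate) + 3279×0.264 = 1404.4 kg/s.
Product flow = 2045.4 + 3279 = 5324.4 kg/s; water fraction = 0.264.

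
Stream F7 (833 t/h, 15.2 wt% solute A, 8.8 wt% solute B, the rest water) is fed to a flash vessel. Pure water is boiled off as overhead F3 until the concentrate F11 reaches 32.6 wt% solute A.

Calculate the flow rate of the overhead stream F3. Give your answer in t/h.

444.6 t/h

solute A is conserved: 833×0.152 = 126.62 t/h all reports to the concentrate.
Concentrate = 126.62/(target fraction) = 388.39 t/h.
Overhead = 833 − 388.39 = 444.61 t/h.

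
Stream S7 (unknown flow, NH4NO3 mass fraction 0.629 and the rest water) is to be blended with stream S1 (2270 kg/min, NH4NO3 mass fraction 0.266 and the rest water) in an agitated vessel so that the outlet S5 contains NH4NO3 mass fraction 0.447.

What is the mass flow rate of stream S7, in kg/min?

2258 kg/min

Let S7 be the unknown flow. Total out = 2270 + S7.
NH4NO3 balance: 603.82 + 0.629·S7 = 0.447·(2270 + S7)
(0.629 − 0.447)·S7 = 0.447×2270 − 603.82 = 410.87
S7 = 410.87 / 0.182 = 2257.5 kg/min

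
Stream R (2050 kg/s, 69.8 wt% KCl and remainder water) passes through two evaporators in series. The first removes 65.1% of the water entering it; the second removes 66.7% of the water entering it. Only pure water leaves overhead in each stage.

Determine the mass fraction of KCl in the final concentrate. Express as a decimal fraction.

water in feed = 2050×0.302 = 619.1 kg/s.
After stage 1: water left = (1−0.651)×619.1 = 216.07; stream total = 1647 kg/s.
After stage 2: water left = (1−0.667)×216.07 = 71.95; final concentrate = 1502.8 kg/s.
KCl fraction = 1430.9/1502.8 = 0.952.

0.952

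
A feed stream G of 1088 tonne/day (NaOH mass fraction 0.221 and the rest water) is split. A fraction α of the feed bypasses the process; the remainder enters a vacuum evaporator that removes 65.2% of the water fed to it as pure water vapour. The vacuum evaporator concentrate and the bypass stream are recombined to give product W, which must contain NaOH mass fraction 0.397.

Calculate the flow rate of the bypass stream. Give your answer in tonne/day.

All 1088×0.221 = 240.45 tonne/day of NaOH reaches W, so W = 240.45/0.397 = 605.66 tonne/day and vapour = 482.34 tonne/day.
The evaporator receives (1−α)·1088 of feed at 0.779 water and removes 0.652 of that water:
0.652×0.779×(1−α)×1088 = 482.34
(1−α) = 482.34/552.6 = 0.8728;  α = 0.1272.
Bypass flow = 0.1272×1088 = 138.34 tonne/day.

138.3 tonne/day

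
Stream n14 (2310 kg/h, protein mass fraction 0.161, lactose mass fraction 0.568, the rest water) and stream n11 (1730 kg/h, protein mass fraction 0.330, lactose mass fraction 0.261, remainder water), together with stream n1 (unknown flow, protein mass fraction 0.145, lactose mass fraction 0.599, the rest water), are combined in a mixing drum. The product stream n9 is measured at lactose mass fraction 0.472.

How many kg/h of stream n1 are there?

1128 kg/h

Let n1 be the unknown flow. Total out = 4040 + n1.
lactose balance: 1763.6 + 0.599·n1 = 0.472·(4040 + n1)
(0.599 − 0.472)·n1 = 0.472×4040 − 1763.6 = 143.27
n1 = 143.27 / 0.127 = 1128.1 kg/h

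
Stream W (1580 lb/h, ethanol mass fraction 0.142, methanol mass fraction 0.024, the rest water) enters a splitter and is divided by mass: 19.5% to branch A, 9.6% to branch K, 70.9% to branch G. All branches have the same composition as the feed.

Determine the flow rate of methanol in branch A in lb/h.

7.394 lb/h

Branch A total = 0.195×1580 = 308.1 lb/h.
methanol in A = 0.024×308.1 = 7.3944 lb/h.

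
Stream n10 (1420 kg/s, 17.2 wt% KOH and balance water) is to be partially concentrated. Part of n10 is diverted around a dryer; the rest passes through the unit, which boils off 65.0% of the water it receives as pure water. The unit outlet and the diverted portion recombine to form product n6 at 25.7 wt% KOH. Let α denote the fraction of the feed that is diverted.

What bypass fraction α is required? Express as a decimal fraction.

0.385

All 1420×0.172 = 244.24 kg/s of KOH reaches n6, so n6 = 244.24/0.257 = 950.35 kg/s and vapour = 469.65 kg/s.
The evaporator receives (1−α)·1420 of feed at 0.828 water and removes 0.650 of that water:
0.650×0.828×(1−α)×1420 = 469.65
(1−α) = 469.65/764.24 = 0.6145;  α = 0.3855.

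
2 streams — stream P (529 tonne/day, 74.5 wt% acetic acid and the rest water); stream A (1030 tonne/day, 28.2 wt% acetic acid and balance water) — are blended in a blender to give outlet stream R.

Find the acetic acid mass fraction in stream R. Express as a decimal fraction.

Total flow out = 529 + 1030 = 1559 tonne/day.
acetic acid in = 529×0.745 + 1030×0.282 = 684.57 tonne/day.
acetic acid mass fraction in R = 684.57/1559 = 0.439.

0.439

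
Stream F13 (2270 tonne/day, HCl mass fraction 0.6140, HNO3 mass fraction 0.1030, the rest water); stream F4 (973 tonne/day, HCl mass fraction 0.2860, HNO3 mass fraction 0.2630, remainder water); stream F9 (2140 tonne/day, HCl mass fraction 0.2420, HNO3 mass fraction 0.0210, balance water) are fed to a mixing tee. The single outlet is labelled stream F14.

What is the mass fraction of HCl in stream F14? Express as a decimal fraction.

Total flow out = 2270 + 973 + 2140 = 5383 tonne/day.
HCl in = 2270×0.614 + 973×0.286 + 2140×0.242 = 2189.9 tonne/day.
HCl mass fraction in F14 = 2189.9/5383 = 0.4068.

0.4068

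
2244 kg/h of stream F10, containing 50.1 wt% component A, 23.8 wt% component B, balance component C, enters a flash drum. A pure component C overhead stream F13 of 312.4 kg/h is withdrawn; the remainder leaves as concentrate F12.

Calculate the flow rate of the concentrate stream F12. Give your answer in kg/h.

1932 kg/h

Concentrate = 2244 − 312.4 = 1931.6 kg/h.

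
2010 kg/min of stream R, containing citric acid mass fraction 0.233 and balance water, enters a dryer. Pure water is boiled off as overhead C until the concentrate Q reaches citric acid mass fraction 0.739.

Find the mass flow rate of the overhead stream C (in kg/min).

citric acid is conserved: 2010×0.233 = 468.33 kg/min all reports to the concentrate.
Concentrate = 468.33/(target fraction) = 633.73 kg/min.
Overhead = 2010 − 633.73 = 1376.3 kg/min.

1376 kg/min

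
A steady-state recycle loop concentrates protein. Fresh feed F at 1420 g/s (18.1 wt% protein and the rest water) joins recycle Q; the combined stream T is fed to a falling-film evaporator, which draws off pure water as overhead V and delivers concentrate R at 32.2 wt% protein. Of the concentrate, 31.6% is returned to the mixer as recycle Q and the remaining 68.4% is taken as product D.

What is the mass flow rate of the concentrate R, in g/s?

Overall protein balance (none leaves overhead): protein in fresh feed = protein in product, i.e. 1420×0.181 = (1−0.316)·R·0.322.
R = 257.02/(0.322×0.684) = 1167 g/s.

1167 g/s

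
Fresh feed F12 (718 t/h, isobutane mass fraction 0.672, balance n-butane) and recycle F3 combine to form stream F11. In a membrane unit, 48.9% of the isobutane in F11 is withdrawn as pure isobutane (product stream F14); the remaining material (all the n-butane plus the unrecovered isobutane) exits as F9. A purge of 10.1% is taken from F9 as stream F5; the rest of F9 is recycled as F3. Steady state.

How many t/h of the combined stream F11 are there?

n-butane enters only via F12 and leaves only via the purge: 718×0.328 = 0.101×(n-butane in F9), and the membrane unit passes all n-butane, so n-butane in F11 = n-butane in F9 = 2331.7 t/h.
isobutane in F11: m_A = 718×0.672 + (1−0.101)·(1−0.489)·m_A, so m_A = 482.5/0.5406 = 892.5 t/h.
F11 = 892.5 + 2331.7 = 3224.2 t/h.

3224 t/h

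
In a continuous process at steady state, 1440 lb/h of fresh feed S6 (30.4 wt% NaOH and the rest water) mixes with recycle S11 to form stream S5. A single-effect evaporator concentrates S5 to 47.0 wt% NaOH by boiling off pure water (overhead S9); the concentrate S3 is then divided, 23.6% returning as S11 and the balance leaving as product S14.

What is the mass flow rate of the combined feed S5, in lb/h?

Overall NaOH balance (none leaves overhead): NaOH in fresh feed = NaOH in product, i.e. 1440×0.304 = (1−0.236)·S3·0.470.
S3 = 437.76/(0.470×0.764) = 1219.1 lb/h.
Recycle S11 = 0.236×1219.1 = 287.71 lb/h.
Combined feed S5 = 1440 + 287.71 = 1727.7 lb/h.

1728 lb/h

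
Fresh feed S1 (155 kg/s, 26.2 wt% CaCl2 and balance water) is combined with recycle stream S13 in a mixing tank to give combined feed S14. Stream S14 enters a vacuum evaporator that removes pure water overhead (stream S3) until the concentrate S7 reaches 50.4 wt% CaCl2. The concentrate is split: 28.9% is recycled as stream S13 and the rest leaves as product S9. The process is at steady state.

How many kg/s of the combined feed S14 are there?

187.8 kg/s

Overall CaCl2 balance (none leaves overhead): CaCl2 in fresh feed = CaCl2 in product, i.e. 155×0.262 = (1−0.289)·S7·0.504.
S7 = 40.61/(0.504×0.711) = 113.33 kg/s.
Recycle S13 = 0.289×113.33 = 32.751 kg/s.
Combined feed S14 = 155 + 32.751 = 187.75 kg/s.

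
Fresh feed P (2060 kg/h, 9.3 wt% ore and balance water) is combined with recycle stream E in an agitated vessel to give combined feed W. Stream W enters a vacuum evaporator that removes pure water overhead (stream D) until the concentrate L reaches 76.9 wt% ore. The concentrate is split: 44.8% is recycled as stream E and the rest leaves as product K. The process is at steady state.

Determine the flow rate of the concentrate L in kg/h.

451.3 kg/h

Overall ore balance (none leaves overhead): ore in fresh feed = ore in product, i.e. 2060×0.093 = (1−0.448)·L·0.769.
L = 191.58/(0.769×0.552) = 451.32 kg/h.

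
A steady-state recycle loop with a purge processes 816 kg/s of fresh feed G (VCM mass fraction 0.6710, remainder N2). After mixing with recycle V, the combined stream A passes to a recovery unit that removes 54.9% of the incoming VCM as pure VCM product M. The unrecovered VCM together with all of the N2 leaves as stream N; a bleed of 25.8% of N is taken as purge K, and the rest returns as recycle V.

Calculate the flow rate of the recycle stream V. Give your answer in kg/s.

1047 kg/s

N2 enters only via G and leaves only via the purge: 816×0.329 = 0.258×(N2 in N), and the recovery unit passes all N2, so N2 in A = N2 in N = 1040.6 kg/s.
VCM in A: m_A = 816×0.671 + (1−0.258)·(1−0.549)·m_A, so m_A = 547.54/0.6654 = 822.92 kg/s.
N = (1−0.549)×822.92 + 1040.6 = 1411.7 kg/s.
Recycle V = (1−0.258)×1411.7 = 1047.5 kg/s.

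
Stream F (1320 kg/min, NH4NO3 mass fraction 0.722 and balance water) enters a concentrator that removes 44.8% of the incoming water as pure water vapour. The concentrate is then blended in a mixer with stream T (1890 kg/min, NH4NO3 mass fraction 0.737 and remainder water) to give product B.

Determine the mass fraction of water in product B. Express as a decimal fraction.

Vapour removed = 0.448×0.278×1320 = 164.4 kg/min; concentrate = 1155.6 kg/min.
water reaching the mixer = 202.56 (from concentrate) + 1890×0.263 = 699.63 kg/min.
Product flow = 1155.6 + 1890 = 3045.6 kg/min; water fraction = 0.230.

0.230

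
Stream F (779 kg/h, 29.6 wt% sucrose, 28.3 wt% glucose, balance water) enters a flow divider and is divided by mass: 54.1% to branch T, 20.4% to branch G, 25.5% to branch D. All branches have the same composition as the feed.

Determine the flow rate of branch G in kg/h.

158.9 kg/h

Branch G flow = 0.204×779 = 158.92 kg/h.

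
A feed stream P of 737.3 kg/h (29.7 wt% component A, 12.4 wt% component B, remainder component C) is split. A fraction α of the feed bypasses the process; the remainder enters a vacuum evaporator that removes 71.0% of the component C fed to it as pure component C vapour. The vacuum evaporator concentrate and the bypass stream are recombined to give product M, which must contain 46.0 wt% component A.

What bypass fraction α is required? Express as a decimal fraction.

0.138

All 737.3×0.297 = 218.98 kg/h of component A reaches M, so M = 218.98/0.460 = 476.04 kg/h and vapour = 261.26 kg/h.
The evaporator receives (1−α)·737.3 of feed at 0.579 component C and removes 0.710 of that component C:
0.710×0.579×(1−α)×737.3 = 261.26
(1−α) = 261.26/303.1 = 0.8620;  α = 0.1380.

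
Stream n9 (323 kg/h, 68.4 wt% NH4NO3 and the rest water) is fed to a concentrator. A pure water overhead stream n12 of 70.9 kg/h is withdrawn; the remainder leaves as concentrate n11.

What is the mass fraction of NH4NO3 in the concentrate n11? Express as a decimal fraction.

0.876

NH4NO3 is not removed: 323×0.684 = 220.93 kg/h of NH4NO3 enters n11.
Concentrate = 323 − 70.9 = 252.1 kg/h.
Mass fraction = 220.93/252.1 = 0.876.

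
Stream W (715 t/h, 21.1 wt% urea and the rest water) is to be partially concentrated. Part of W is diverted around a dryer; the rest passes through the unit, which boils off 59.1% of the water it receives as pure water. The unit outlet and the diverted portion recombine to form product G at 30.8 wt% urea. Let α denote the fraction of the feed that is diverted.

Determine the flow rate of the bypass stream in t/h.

232.1 t/h

All 715×0.211 = 150.87 t/h of urea reaches G, so G = 150.87/0.308 = 489.82 t/h and vapour = 225.18 t/h.
The evaporator receives (1−α)·715 of feed at 0.789 water and removes 0.591 of that water:
0.591×0.789×(1−α)×715 = 225.18
(1−α) = 225.18/333.4 = 0.6754;  α = 0.3246.
Bypass flow = 0.3246×715 = 232.09 t/h.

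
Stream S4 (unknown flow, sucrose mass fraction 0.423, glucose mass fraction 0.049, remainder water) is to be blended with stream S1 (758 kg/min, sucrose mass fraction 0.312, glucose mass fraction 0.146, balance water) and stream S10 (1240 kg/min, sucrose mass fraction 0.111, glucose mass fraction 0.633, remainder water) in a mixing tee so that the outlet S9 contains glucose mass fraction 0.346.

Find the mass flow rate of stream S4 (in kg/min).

Let S4 be the unknown flow. Total out = 1998 + S4.
glucose balance: 895.59 + 0.049·S4 = 0.346·(1998 + S4)
(0.049 − 0.346)·S4 = 0.346×1998 − 895.59 = -204.28
S4 = -204.28 / -0.297 = 687.81 kg/min

687.8 kg/min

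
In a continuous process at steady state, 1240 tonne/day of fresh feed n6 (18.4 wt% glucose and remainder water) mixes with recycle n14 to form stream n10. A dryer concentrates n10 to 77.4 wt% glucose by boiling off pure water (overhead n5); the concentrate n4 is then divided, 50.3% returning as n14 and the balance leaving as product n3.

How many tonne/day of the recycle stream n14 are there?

298.3 tonne/day

Overall glucose balance (none leaves overhead): glucose in fresh feed = glucose in product, i.e. 1240×0.184 = (1−0.503)·n4·0.774.
n4 = 228.16/(0.774×0.497) = 593.12 tonne/day.
Recycle n14 = 0.503×593.12 = 298.34 tonne/day.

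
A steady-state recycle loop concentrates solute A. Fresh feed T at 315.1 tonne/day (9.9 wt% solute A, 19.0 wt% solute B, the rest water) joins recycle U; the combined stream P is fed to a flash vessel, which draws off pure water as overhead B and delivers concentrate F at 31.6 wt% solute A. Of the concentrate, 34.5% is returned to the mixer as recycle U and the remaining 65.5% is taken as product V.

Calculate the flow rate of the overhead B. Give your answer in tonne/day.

Overall solute A balance (none leaves overhead): solute A in fresh feed = solute A in product, i.e. 315.1×0.099 = (1−0.345)·F·0.316.
F = 31.195/(0.316×0.655) = 150.71 tonne/day.
Recycle U = 0.345×150.71 = 51.997 tonne/day.
Combined feed P = 315.1 + 51.997 = 367.1 tonne/day.
Overhead B = P − F = 367.1 − 150.71 = 216.38 tonne/day.

216.4 tonne/day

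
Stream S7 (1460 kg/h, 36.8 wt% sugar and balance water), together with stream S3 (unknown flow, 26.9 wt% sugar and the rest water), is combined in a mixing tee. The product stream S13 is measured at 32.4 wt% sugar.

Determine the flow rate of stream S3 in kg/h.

Let S3 be the unknown flow. Total out = 1460 + S3.
sugar balance: 537.28 + 0.269·S3 = 0.324·(1460 + S3)
(0.269 − 0.324)·S3 = 0.324×1460 − 537.28 = -64.24
S3 = -64.24 / -0.055 = 1168 kg/h

1168 kg/h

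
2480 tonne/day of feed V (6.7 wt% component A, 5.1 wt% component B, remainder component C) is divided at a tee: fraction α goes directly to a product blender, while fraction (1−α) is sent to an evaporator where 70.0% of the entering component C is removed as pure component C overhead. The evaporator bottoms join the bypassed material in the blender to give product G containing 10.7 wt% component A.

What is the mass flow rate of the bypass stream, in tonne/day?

All 2480×0.067 = 166.16 tonne/day of component A reaches G, so G = 166.16/0.107 = 1552.9 tonne/day and vapour = 927.1 tonne/day.
The evaporator receives (1−α)·2480 of feed at 0.882 component C and removes 0.700 of that component C:
0.700×0.882×(1−α)×2480 = 927.1
(1−α) = 927.1/1531.2 = 0.6055;  α = 0.3945.
Bypass flow = 0.3945×2480 = 978.38 tonne/day.

978.4 tonne/day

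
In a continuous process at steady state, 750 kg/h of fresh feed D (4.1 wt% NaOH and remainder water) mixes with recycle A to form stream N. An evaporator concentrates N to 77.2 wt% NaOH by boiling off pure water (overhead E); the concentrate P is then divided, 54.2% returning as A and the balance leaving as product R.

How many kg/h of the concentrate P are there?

Overall NaOH balance (none leaves overhead): NaOH in fresh feed = NaOH in product, i.e. 750×0.041 = (1−0.542)·P·0.772.
P = 30.75/(0.772×0.458) = 86.969 kg/h.

86.97 kg/h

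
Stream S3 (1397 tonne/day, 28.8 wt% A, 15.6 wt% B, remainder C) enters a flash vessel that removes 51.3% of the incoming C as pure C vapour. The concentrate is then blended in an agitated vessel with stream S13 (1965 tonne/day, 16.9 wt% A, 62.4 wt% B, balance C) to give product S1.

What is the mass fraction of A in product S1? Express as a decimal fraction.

Vapour removed = 0.513×0.556×1397 = 398.46 tonne/day; concentrate = 998.54 tonne/day.
A reaching the mixer = 402.34 (from concentrate) + 1965×0.169 = 734.42 tonne/day.
Product flow = 998.54 + 1965 = 2963.5 tonne/day; A fraction = 0.2478.

0.2478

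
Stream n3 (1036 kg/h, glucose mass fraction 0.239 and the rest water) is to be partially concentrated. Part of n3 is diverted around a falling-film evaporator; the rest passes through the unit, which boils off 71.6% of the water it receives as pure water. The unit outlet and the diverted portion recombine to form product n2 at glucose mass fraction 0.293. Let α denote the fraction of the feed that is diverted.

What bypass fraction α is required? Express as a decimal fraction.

All 1036×0.239 = 247.6 kg/h of glucose reaches n2, so n2 = 247.6/0.293 = 845.06 kg/h and vapour = 190.94 kg/h.
The evaporator receives (1−α)·1036 of feed at 0.761 water and removes 0.716 of that water:
0.716×0.761×(1−α)×1036 = 190.94
(1−α) = 190.94/564.49 = 0.3382;  α = 0.6618.

0.662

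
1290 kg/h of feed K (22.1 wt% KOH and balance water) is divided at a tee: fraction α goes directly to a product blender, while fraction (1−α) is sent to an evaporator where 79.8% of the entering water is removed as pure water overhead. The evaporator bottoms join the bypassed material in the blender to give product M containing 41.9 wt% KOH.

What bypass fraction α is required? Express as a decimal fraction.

All 1290×0.221 = 285.09 kg/h of KOH reaches M, so M = 285.09/0.419 = 680.41 kg/h and vapour = 609.59 kg/h.
The evaporator receives (1−α)·1290 of feed at 0.779 water and removes 0.798 of that water:
0.798×0.779×(1−α)×1290 = 609.59
(1−α) = 609.59/801.92 = 0.7602;  α = 0.2398.

0.240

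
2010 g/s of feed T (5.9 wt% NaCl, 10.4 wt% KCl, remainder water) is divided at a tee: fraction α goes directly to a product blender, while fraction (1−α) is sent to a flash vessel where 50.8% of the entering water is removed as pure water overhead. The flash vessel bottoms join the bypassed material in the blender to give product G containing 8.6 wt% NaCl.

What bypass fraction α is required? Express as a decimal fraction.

All 2010×0.059 = 118.59 g/s of NaCl reaches G, so G = 118.59/0.086 = 1379 g/s and vapour = 631.05 g/s.
The evaporator receives (1−α)·2010 of feed at 0.837 water and removes 0.508 of that water:
0.508×0.837×(1−α)×2010 = 631.05
(1−α) = 631.05/854.64 = 0.7384;  α = 0.2616.

0.262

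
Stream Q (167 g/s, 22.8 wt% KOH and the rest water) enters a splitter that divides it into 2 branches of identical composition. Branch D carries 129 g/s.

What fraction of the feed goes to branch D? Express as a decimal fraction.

Fraction to D = 129/167 = 0.7725.

0.772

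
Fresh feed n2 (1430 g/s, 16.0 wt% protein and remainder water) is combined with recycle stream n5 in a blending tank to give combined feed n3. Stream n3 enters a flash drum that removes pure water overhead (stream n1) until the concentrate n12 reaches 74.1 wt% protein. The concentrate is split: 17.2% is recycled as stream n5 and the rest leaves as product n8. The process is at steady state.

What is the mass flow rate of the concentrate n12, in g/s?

Overall protein balance (none leaves overhead): protein in fresh feed = protein in product, i.e. 1430×0.160 = (1−0.172)·n12·0.741.
n12 = 228.8/(0.741×0.828) = 372.91 g/s.

372.9 g/s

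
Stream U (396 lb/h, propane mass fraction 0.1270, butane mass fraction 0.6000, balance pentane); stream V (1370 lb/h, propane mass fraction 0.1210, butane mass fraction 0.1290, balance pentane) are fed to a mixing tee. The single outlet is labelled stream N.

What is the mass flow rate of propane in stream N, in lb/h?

216.1 lb/h

propane out = propane in = 396×0.127 + 1370×0.121 = 216.06 lb/h.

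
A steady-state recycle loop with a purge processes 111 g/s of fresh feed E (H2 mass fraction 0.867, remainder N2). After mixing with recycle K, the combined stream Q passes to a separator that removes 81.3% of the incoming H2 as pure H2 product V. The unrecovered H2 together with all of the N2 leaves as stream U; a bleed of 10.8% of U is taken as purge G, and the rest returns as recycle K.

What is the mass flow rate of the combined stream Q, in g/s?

252.2 g/s

N2 enters only via E and leaves only via the purge: 111×0.133 = 0.108×(N2 in U), and the separator passes all N2, so N2 in Q = N2 in U = 136.69 g/s.
H2 in Q: m_A = 111×0.867 + (1−0.108)·(1−0.813)·m_A, so m_A = 96.237/0.8332 = 115.5 g/s.
Q = 115.5 + 136.69 = 252.2 g/s.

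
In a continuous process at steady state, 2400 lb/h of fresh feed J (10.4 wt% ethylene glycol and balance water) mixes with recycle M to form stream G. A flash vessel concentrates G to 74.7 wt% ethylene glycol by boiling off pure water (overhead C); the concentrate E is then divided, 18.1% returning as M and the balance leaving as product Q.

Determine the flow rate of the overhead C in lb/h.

Overall ethylene glycol balance (none leaves overhead): ethylene glycol in fresh feed = ethylene glycol in product, i.e. 2400×0.104 = (1−0.181)·E·0.747.
E = 249.6/(0.747×0.819) = 407.98 lb/h.
Recycle M = 0.181×407.98 = 73.845 lb/h.
Combined feed G = 2400 + 73.845 = 2473.8 lb/h.
Overhead C = G − E = 2473.8 − 407.98 = 2065.9 lb/h.

2066 lb/h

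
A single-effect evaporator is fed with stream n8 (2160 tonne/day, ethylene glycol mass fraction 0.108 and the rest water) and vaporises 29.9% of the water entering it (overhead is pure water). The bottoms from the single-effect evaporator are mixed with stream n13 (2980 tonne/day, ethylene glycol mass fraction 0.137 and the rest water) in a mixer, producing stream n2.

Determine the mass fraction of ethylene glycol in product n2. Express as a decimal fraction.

0.141

Vapour removed = 0.299×0.892×2160 = 576.09 tonne/day; concentrate = 1583.9 tonne/day.
ethylene glycol reaching the mixer = 233.28 (from concentrate) + 2980×0.137 = 641.54 tonne/day.
Product flow = 1583.9 + 2980 = 4563.9 tonne/day; ethylene glycol fraction = 0.141.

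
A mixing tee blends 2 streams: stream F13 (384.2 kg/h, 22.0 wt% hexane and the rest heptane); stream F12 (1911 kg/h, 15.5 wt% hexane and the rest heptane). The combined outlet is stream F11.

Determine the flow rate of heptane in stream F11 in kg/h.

heptane out = heptane in = 384.2×0.780 + 1911×0.845 = 1914.5 kg/h.

1914 kg/h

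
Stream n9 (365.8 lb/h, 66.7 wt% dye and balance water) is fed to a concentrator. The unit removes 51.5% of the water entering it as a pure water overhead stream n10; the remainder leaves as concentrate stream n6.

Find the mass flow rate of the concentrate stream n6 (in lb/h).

water entering = 365.8×0.333 = 121.81 lb/h; overhead removed = 0.515×121.81 = 62.733 lb/h.
Concentrate = 365.8 − 62.733 = 303.07 lb/h.

303.1 lb/h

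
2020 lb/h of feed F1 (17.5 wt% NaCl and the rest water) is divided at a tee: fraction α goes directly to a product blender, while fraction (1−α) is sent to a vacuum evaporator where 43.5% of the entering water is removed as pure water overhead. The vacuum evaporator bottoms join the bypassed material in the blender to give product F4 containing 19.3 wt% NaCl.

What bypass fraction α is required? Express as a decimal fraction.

All 2020×0.175 = 353.5 lb/h of NaCl reaches F4, so F4 = 353.5/0.193 = 1831.6 lb/h and vapour = 188.39 lb/h.
The evaporator receives (1−α)·2020 of feed at 0.825 water and removes 0.435 of that water:
0.435×0.825×(1−α)×2020 = 188.39
(1−α) = 188.39/724.93 = 0.2599;  α = 0.7401.

0.740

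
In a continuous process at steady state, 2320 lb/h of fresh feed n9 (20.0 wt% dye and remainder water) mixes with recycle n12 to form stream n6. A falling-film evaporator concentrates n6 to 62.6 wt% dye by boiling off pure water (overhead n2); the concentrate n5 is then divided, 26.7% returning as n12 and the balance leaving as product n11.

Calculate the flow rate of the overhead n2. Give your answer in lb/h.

Overall dye balance (none leaves overhead): dye in fresh feed = dye in product, i.e. 2320×0.200 = (1−0.267)·n5·0.626.
n5 = 464/(0.626×0.733) = 1011.2 lb/h.
Recycle n12 = 0.267×1011.2 = 269.99 lb/h.
Combined feed n6 = 2320 + 269.99 = 2590 lb/h.
Overhead n2 = n6 − n5 = 2590 − 1011.2 = 1578.8 lb/h.

1579 lb/h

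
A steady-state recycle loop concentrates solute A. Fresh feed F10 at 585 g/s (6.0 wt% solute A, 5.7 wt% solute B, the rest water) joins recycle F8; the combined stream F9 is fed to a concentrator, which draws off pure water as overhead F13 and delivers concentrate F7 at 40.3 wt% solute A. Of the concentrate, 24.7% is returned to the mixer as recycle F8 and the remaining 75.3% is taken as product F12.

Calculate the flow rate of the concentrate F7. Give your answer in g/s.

Overall solute A balance (none leaves overhead): solute A in fresh feed = solute A in product, i.e. 585×0.060 = (1−0.247)·F7·0.403.
F7 = 35.1/(0.403×0.753) = 115.67 g/s.

115.7 g/s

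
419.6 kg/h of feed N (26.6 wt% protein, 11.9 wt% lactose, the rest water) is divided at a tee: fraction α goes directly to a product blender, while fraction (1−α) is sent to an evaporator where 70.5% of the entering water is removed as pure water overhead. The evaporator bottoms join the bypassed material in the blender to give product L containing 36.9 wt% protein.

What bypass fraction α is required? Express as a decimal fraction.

All 419.6×0.266 = 111.61 kg/h of protein reaches L, so L = 111.61/0.369 = 302.48 kg/h and vapour = 117.12 kg/h.
The evaporator receives (1−α)·419.6 of feed at 0.615 water and removes 0.705 of that water:
0.705×0.615×(1−α)×419.6 = 117.12
(1−α) = 117.12/181.93 = 0.6438;  α = 0.3562.

0.356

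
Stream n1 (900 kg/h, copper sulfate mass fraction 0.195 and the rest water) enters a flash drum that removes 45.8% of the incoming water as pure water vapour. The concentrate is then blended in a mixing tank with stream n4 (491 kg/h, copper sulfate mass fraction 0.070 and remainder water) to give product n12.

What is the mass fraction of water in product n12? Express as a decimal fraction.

0.802

Vapour removed = 0.458×0.805×900 = 331.82 kg/h; concentrate = 568.18 kg/h.
water reaching the mixer = 392.68 (from concentrate) + 491×0.930 = 849.31 kg/h.
Product flow = 568.18 + 491 = 1059.2 kg/h; water fraction = 0.802.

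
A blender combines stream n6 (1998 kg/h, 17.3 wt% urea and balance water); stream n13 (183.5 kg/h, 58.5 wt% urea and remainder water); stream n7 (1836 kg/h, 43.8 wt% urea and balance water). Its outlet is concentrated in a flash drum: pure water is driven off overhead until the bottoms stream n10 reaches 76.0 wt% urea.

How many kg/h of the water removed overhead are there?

2363 kg/h

urea entering = 1998×0.173 + 183.5×0.585 + 1836×0.438 = 1257.2 kg/h.
All urea reports to n10, so n10 = 1257.2/0.760 = 1654.2 kg/h.
Total feed = 4017.5 kg/h; overhead = 4017.5 − 1654.2 = 2363.3 kg/h.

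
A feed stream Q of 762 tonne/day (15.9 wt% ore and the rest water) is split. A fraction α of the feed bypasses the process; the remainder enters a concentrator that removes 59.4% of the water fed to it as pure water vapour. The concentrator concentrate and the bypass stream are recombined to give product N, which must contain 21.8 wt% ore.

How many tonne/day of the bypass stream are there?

All 762×0.159 = 121.16 tonne/day of ore reaches N, so N = 121.16/0.218 = 555.77 tonne/day and vapour = 206.23 tonne/day.
The evaporator receives (1−α)·762 of feed at 0.841 water and removes 0.594 of that water:
0.594×0.841×(1−α)×762 = 206.23
(1−α) = 206.23/380.66 = 0.5418;  α = 0.4582.
Bypass flow = 0.4582×762 = 349.17 tonne/day.

349.2 tonne/day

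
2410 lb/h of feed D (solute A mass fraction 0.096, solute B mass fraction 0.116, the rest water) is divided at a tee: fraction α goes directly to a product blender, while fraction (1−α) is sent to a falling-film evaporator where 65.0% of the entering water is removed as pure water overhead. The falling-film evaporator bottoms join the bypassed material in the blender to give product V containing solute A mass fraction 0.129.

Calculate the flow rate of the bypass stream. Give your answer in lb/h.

All 2410×0.096 = 231.36 lb/h of solute A reaches V, so V = 231.36/0.129 = 1793.5 lb/h and vapour = 616.51 lb/h.
The evaporator receives (1−α)·2410 of feed at 0.788 water and removes 0.650 of that water:
0.650×0.788×(1−α)×2410 = 616.51
(1−α) = 616.51/1234.4 = 0.4994;  α = 0.5006.
Bypass flow = 0.5006×2410 = 1206.3 lb/h.

1206 lb/h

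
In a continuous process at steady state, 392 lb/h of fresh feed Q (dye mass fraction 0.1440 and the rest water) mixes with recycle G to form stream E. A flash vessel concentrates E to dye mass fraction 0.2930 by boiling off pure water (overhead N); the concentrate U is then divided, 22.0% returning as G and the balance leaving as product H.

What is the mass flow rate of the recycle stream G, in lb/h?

Overall dye balance (none leaves overhead): dye in fresh feed = dye in product, i.e. 392×0.144 = (1−0.220)·U·0.293.
U = 56.448/(0.293×0.780) = 246.99 lb/h.
Recycle G = 0.220×246.99 = 54.339 lb/h.

54.34 lb/h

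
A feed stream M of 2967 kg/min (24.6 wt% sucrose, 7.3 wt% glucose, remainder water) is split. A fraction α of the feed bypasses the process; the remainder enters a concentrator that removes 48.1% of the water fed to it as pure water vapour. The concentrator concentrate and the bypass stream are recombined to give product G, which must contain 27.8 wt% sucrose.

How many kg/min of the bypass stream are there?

1924 kg/min

All 2967×0.246 = 729.88 kg/min of sucrose reaches G, so G = 729.88/0.278 = 2625.5 kg/min and vapour = 341.53 kg/min.
The evaporator receives (1−α)·2967 of feed at 0.681 water and removes 0.481 of that water:
0.481×0.681×(1−α)×2967 = 341.53
(1−α) = 341.53/971.87 = 0.3514;  α = 0.6486.
Bypass flow = 0.6486×2967 = 1924.4 kg/min.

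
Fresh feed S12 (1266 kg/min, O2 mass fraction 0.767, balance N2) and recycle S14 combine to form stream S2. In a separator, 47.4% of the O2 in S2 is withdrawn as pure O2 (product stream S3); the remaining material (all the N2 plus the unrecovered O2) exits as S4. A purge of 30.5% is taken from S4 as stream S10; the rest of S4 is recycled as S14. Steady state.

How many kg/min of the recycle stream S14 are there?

N2 enters only via S12 and leaves only via the purge: 1266×0.233 = 0.305×(N2 in S4), and the separator passes all N2, so N2 in S2 = N2 in S4 = 967.14 kg/min.
O2 in S2: m_A = 1266×0.767 + (1−0.305)·(1−0.474)·m_A, so m_A = 971.02/0.6344 = 1530.5 kg/min.
S4 = (1−0.474)×1530.5 + 967.14 = 1772.2 kg/min.
Recycle S14 = (1−0.305)×1772.2 = 1231.7 kg/min.

1232 kg/min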